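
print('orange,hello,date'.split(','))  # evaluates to ['orange', 'hello', 'date']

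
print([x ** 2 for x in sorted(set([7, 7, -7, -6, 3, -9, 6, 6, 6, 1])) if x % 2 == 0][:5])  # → [36, 36]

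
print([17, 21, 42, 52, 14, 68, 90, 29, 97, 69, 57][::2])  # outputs [17, 42, 14, 90, 97, 57]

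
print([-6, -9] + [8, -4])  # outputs [-6, -9, 8, -4]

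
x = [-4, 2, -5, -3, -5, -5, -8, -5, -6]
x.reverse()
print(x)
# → [-6, -5, -8, -5, -5, -3, -5, 2, -4]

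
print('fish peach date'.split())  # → ['fish', 'peach', 'date']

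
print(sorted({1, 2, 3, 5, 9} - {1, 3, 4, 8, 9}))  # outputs [2, 5]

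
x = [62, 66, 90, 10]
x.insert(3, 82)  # [62, 66, 90, 82, 10]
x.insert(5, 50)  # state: [62, 66, 90, 82, 10, 50]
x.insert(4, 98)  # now [62, 66, 90, 82, 98, 10, 50]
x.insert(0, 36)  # [36, 62, 66, 90, 82, 98, 10, 50]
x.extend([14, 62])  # [36, 62, 66, 90, 82, 98, 10, 50, 14, 62]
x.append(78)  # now [36, 62, 66, 90, 82, 98, 10, 50, 14, 62, 78]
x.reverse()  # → [78, 62, 14, 50, 10, 98, 82, 90, 66, 62, 36]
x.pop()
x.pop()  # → 62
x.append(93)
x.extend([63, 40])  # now [78, 62, 14, 50, 10, 98, 82, 90, 66, 93, 63, 40]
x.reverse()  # [40, 63, 93, 66, 90, 82, 98, 10, 50, 14, 62, 78]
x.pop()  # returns 78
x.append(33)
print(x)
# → [40, 63, 93, 66, 90, 82, 98, 10, 50, 14, 62, 33]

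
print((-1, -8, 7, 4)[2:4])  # (7, 4)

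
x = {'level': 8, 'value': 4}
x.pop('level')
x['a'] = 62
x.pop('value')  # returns 4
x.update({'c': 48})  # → {'a': 62, 'c': 48}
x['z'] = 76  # {'a': 62, 'c': 48, 'z': 76}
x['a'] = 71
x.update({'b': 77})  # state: {'a': 71, 'c': 48, 'z': 76, 'b': 77}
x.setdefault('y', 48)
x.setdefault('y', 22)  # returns 48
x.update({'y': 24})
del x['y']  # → {'a': 71, 'c': 48, 'z': 76, 'b': 77}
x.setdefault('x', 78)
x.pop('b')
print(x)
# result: {'a': 71, 'c': 48, 'z': 76, 'x': 78}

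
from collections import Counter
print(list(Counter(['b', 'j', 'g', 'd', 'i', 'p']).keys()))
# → ['b', 'j', 'g', 'd', 'i', 'p']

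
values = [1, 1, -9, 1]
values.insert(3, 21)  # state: [1, 1, -9, 21, 1]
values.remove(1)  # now [1, -9, 21, 1]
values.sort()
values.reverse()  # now [21, 1, 1, -9]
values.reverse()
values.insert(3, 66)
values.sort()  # [-9, 1, 1, 21, 66]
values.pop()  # 66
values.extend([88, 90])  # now [-9, 1, 1, 21, 88, 90]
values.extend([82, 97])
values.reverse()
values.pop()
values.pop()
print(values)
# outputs [97, 82, 90, 88, 21, 1]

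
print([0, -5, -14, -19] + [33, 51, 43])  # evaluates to [0, -5, -14, -19, 33, 51, 43]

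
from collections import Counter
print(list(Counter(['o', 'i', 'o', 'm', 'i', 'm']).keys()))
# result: ['o', 'i', 'm']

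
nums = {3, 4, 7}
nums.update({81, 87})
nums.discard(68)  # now {3, 4, 7, 81, 87}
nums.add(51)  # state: {3, 4, 7, 51, 81, 87}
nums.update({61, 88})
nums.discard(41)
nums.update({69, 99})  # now {3, 4, 7, 51, 61, 69, 81, 87, 88, 99}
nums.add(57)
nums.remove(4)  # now {3, 7, 51, 57, 61, 69, 81, 87, 88, 99}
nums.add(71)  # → {3, 7, 51, 57, 61, 69, 71, 81, 87, 88, 99}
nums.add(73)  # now {3, 7, 51, 57, 61, 69, 71, 73, 81, 87, 88, 99}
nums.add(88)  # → {3, 7, 51, 57, 61, 69, 71, 73, 81, 87, 88, 99}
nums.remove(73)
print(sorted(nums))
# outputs [3, 7, 51, 57, 61, 69, 71, 81, 87, 88, 99]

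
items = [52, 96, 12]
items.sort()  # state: [12, 52, 96]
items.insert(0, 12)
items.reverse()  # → [96, 52, 12, 12]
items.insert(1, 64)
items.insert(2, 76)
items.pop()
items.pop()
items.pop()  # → 52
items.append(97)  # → [96, 64, 76, 97]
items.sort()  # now [64, 76, 96, 97]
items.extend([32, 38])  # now [64, 76, 96, 97, 32, 38]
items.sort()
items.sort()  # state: [32, 38, 64, 76, 96, 97]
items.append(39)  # [32, 38, 64, 76, 96, 97, 39]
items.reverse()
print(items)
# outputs [39, 97, 96, 76, 64, 38, 32]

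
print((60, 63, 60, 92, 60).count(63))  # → 1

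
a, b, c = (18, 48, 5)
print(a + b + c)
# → 71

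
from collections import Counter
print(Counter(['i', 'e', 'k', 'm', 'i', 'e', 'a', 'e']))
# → Counter({'e': 3, 'i': 2, 'k': 1, 'm': 1, 'a': 1})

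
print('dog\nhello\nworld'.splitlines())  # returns ['dog', 'hello', 'world']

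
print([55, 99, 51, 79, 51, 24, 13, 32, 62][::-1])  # [62, 32, 13, 24, 51, 79, 51, 99, 55]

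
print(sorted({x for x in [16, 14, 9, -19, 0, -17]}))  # [-19, -17, 0, 9, 14, 16]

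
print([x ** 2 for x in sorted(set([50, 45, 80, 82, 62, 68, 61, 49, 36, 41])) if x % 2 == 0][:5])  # [1296, 2500, 3844, 4624, 6400]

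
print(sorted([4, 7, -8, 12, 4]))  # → [-8, 4, 4, 7, 12]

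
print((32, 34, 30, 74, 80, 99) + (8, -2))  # (32, 34, 30, 74, 80, 99, 8, -2)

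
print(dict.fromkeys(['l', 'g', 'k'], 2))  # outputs {'l': 2, 'g': 2, 'k': 2}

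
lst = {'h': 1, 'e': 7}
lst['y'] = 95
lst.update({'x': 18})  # {'h': 1, 'e': 7, 'y': 95, 'x': 18}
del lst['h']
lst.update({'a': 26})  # {'e': 7, 'y': 95, 'x': 18, 'a': 26}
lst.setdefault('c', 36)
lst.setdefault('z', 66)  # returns 66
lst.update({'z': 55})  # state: {'e': 7, 'y': 95, 'x': 18, 'a': 26, 'c': 36, 'z': 55}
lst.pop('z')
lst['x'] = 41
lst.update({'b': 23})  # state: {'e': 7, 'y': 95, 'x': 41, 'a': 26, 'c': 36, 'b': 23}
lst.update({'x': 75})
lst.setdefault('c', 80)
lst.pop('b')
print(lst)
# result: {'e': 7, 'y': 95, 'x': 75, 'a': 26, 'c': 36}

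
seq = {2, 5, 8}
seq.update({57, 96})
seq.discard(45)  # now {2, 5, 8, 57, 96}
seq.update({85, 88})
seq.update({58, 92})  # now {2, 5, 8, 57, 58, 85, 88, 92, 96}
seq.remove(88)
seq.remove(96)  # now {2, 5, 8, 57, 58, 85, 92}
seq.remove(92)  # {2, 5, 8, 57, 58, 85}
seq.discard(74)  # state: {2, 5, 8, 57, 58, 85}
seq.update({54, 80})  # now {2, 5, 8, 54, 57, 58, 80, 85}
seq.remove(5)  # {2, 8, 54, 57, 58, 80, 85}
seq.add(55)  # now {2, 8, 54, 55, 57, 58, 80, 85}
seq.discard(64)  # {2, 8, 54, 55, 57, 58, 80, 85}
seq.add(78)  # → {2, 8, 54, 55, 57, 58, 78, 80, 85}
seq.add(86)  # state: {2, 8, 54, 55, 57, 58, 78, 80, 85, 86}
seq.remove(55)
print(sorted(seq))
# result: [2, 8, 54, 57, 58, 78, 80, 85, 86]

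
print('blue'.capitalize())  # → Blue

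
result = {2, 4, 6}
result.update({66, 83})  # {2, 4, 6, 66, 83}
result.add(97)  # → {2, 4, 6, 66, 83, 97}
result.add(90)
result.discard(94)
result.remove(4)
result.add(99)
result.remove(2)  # {6, 66, 83, 90, 97, 99}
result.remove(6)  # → {66, 83, 90, 97, 99}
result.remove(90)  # {66, 83, 97, 99}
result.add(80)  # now {66, 80, 83, 97, 99}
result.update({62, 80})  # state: {62, 66, 80, 83, 97, 99}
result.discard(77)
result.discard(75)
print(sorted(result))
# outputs [62, 66, 80, 83, 97, 99]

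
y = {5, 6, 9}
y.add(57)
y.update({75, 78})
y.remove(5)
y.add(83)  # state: {6, 9, 57, 75, 78, 83}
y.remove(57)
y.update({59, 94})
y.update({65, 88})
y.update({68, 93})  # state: {6, 9, 59, 65, 68, 75, 78, 83, 88, 93, 94}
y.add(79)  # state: {6, 9, 59, 65, 68, 75, 78, 79, 83, 88, 93, 94}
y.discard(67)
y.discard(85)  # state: {6, 9, 59, 65, 68, 75, 78, 79, 83, 88, 93, 94}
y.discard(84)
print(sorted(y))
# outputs [6, 9, 59, 65, 68, 75, 78, 79, 83, 88, 93, 94]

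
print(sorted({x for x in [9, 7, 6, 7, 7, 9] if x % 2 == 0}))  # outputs [6]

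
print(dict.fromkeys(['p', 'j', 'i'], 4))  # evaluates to {'p': 4, 'j': 4, 'i': 4}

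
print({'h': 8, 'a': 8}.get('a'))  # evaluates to 8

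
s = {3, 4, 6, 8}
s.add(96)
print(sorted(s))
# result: [3, 4, 6, 8, 96]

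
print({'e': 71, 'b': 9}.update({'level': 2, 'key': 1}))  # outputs None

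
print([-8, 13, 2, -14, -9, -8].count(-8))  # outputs 2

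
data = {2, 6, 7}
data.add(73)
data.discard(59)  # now {2, 6, 7, 73}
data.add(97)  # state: {2, 6, 7, 73, 97}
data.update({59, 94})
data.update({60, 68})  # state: {2, 6, 7, 59, 60, 68, 73, 94, 97}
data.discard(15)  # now {2, 6, 7, 59, 60, 68, 73, 94, 97}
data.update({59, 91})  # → {2, 6, 7, 59, 60, 68, 73, 91, 94, 97}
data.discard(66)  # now {2, 6, 7, 59, 60, 68, 73, 91, 94, 97}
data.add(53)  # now {2, 6, 7, 53, 59, 60, 68, 73, 91, 94, 97}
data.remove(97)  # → {2, 6, 7, 53, 59, 60, 68, 73, 91, 94}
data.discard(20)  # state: {2, 6, 7, 53, 59, 60, 68, 73, 91, 94}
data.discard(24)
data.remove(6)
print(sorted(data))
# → [2, 7, 53, 59, 60, 68, 73, 91, 94]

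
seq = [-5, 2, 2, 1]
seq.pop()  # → 1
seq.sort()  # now [-5, 2, 2]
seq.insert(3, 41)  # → [-5, 2, 2, 41]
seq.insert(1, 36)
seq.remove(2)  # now [-5, 36, 2, 41]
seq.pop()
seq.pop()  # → 2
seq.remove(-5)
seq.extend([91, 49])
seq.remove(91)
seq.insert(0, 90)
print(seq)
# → [90, 36, 49]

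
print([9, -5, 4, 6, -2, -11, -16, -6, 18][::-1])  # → [18, -6, -16, -11, -2, 6, 4, -5, 9]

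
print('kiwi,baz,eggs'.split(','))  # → ['kiwi', 'baz', 'eggs']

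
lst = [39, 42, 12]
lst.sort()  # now [12, 39, 42]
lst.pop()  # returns 42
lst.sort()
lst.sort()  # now [12, 39]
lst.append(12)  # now [12, 39, 12]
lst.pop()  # 12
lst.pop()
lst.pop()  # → 12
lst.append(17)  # [17]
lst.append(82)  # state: [17, 82]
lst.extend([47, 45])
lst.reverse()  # [45, 47, 82, 17]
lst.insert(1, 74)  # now [45, 74, 47, 82, 17]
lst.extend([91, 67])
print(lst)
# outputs [45, 74, 47, 82, 17, 91, 67]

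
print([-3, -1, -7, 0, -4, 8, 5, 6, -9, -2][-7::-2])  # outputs [0, -1]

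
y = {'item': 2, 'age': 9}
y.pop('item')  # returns 2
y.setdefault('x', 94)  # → 94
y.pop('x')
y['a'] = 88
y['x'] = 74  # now {'age': 9, 'a': 88, 'x': 74}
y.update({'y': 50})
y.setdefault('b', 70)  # 70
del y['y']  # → {'age': 9, 'a': 88, 'x': 74, 'b': 70}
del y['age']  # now {'a': 88, 'x': 74, 'b': 70}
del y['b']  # {'a': 88, 'x': 74}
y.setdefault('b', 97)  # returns 97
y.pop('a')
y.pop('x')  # 74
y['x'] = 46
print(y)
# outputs {'b': 97, 'x': 46}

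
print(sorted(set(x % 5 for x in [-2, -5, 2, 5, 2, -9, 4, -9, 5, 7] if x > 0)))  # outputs [0, 2, 4]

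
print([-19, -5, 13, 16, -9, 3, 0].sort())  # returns None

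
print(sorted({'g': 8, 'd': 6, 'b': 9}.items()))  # [('b', 9), ('d', 6), ('g', 8)]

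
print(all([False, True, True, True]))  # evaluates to False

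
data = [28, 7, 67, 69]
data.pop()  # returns 69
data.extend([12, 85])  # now [28, 7, 67, 12, 85]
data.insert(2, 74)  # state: [28, 7, 74, 67, 12, 85]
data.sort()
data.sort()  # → [7, 12, 28, 67, 74, 85]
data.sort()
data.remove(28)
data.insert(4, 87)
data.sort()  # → [7, 12, 67, 74, 85, 87]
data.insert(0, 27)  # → [27, 7, 12, 67, 74, 85, 87]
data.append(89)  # [27, 7, 12, 67, 74, 85, 87, 89]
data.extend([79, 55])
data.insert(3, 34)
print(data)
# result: [27, 7, 12, 34, 67, 74, 85, 87, 89, 79, 55]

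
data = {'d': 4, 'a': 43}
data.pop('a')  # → 43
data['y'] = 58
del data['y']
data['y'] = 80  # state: {'d': 4, 'y': 80}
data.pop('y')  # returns 80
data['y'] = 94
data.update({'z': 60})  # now {'d': 4, 'y': 94, 'z': 60}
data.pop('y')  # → 94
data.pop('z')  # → 60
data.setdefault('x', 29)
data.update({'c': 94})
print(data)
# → {'d': 4, 'x': 29, 'c': 94}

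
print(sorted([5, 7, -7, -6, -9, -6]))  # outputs [-9, -7, -6, -6, 5, 7]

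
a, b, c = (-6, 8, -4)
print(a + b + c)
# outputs -2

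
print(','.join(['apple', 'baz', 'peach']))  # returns apple,baz,peach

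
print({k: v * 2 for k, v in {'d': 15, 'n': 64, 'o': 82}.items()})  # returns {'d': 30, 'n': 128, 'o': 164}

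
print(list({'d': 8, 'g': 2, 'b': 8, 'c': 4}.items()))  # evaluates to [('d', 8), ('g', 2), ('b', 8), ('c', 4)]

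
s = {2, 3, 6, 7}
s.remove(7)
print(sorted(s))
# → [2, 3, 6]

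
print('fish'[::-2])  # hi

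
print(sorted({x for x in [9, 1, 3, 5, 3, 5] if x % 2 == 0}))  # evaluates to []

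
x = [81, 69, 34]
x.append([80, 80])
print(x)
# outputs [81, 69, 34, [80, 80]]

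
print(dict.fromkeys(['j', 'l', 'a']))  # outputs {'j': None, 'l': None, 'a': None}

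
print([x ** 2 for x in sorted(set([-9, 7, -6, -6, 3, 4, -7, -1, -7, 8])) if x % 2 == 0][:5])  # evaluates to [36, 16, 64]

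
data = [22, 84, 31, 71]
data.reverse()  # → [71, 31, 84, 22]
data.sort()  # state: [22, 31, 71, 84]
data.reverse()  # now [84, 71, 31, 22]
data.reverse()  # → [22, 31, 71, 84]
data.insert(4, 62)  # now [22, 31, 71, 84, 62]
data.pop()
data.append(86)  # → [22, 31, 71, 84, 86]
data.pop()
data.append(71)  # [22, 31, 71, 84, 71]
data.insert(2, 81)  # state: [22, 31, 81, 71, 84, 71]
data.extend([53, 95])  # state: [22, 31, 81, 71, 84, 71, 53, 95]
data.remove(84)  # [22, 31, 81, 71, 71, 53, 95]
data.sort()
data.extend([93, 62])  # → [22, 31, 53, 71, 71, 81, 95, 93, 62]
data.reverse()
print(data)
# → [62, 93, 95, 81, 71, 71, 53, 31, 22]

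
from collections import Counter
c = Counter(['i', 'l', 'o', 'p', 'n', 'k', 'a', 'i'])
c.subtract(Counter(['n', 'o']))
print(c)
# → Counter({'i': 2, 'l': 1, 'p': 1, 'k': 1, 'a': 1, 'o': 0, 'n': 0})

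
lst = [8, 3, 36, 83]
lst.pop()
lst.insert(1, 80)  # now [8, 80, 3, 36]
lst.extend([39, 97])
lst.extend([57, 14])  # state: [8, 80, 3, 36, 39, 97, 57, 14]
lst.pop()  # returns 14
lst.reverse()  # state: [57, 97, 39, 36, 3, 80, 8]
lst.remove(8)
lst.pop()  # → 80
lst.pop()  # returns 3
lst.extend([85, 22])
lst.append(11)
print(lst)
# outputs [57, 97, 39, 36, 85, 22, 11]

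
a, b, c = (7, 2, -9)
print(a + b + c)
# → 0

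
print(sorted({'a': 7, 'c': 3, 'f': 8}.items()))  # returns [('a', 7), ('c', 3), ('f', 8)]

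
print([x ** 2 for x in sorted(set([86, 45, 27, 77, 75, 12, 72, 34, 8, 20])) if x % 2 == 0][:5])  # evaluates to [64, 144, 400, 1156, 5184]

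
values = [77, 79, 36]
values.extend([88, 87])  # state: [77, 79, 36, 88, 87]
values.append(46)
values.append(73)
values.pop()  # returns 73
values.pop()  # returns 46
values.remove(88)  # [77, 79, 36, 87]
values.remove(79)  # [77, 36, 87]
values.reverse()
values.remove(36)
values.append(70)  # [87, 77, 70]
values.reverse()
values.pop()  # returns 87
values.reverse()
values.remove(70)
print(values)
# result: [77]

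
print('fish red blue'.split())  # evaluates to ['fish', 'red', 'blue']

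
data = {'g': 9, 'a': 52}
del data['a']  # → {'g': 9}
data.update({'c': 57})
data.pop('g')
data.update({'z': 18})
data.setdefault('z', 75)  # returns 18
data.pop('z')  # 18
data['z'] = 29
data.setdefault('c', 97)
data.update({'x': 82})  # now {'c': 57, 'z': 29, 'x': 82}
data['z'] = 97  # {'c': 57, 'z': 97, 'x': 82}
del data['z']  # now {'c': 57, 'x': 82}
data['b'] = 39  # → {'c': 57, 'x': 82, 'b': 39}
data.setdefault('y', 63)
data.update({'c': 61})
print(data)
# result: {'c': 61, 'x': 82, 'b': 39, 'y': 63}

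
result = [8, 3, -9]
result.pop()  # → -9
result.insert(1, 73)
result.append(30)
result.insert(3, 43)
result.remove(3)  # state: [8, 73, 43, 30]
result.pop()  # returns 30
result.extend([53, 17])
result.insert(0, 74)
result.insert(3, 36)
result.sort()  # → [8, 17, 36, 43, 53, 73, 74]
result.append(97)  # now [8, 17, 36, 43, 53, 73, 74, 97]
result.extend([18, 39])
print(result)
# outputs [8, 17, 36, 43, 53, 73, 74, 97, 18, 39]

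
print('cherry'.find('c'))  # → 0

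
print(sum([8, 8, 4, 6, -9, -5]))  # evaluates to 12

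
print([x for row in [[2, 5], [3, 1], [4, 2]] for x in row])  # [2, 5, 3, 1, 4, 2]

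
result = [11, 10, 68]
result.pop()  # 68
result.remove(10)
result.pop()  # 11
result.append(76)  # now [76]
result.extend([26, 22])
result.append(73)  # [76, 26, 22, 73]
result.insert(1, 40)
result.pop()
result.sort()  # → [22, 26, 40, 76]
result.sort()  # [22, 26, 40, 76]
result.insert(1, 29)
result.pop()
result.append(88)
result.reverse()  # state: [88, 40, 26, 29, 22]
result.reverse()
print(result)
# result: [22, 29, 26, 40, 88]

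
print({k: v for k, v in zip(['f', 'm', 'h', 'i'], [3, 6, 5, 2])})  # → {'f': 3, 'm': 6, 'h': 5, 'i': 2}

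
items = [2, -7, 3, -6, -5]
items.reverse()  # [-5, -6, 3, -7, 2]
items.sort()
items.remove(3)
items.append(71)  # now [-7, -6, -5, 2, 71]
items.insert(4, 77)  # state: [-7, -6, -5, 2, 77, 71]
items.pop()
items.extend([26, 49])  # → [-7, -6, -5, 2, 77, 26, 49]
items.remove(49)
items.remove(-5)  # [-7, -6, 2, 77, 26]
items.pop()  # 26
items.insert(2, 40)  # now [-7, -6, 40, 2, 77]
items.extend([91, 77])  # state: [-7, -6, 40, 2, 77, 91, 77]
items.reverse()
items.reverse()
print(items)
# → [-7, -6, 40, 2, 77, 91, 77]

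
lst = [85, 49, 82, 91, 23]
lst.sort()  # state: [23, 49, 82, 85, 91]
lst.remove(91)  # [23, 49, 82, 85]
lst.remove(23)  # [49, 82, 85]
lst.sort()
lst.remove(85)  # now [49, 82]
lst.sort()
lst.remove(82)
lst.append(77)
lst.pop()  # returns 77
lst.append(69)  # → [49, 69]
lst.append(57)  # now [49, 69, 57]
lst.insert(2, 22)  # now [49, 69, 22, 57]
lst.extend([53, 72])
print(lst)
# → [49, 69, 22, 57, 53, 72]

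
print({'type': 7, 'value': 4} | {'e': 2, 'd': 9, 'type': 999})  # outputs {'type': 999, 'value': 4, 'e': 2, 'd': 9}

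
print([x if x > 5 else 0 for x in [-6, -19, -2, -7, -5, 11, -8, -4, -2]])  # [0, 0, 0, 0, 0, 11, 0, 0, 0]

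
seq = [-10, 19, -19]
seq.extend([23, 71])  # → [-10, 19, -19, 23, 71]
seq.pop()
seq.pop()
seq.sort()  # [-19, -10, 19]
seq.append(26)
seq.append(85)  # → [-19, -10, 19, 26, 85]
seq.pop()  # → 85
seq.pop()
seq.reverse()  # [19, -10, -19]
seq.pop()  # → -19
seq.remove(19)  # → [-10]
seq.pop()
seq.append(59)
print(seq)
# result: [59]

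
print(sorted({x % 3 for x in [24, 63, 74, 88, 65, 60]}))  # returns [0, 1, 2]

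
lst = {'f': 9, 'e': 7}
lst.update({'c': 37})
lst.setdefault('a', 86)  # 86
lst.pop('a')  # 86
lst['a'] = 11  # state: {'f': 9, 'e': 7, 'c': 37, 'a': 11}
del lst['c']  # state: {'f': 9, 'e': 7, 'a': 11}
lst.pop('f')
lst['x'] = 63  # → {'e': 7, 'a': 11, 'x': 63}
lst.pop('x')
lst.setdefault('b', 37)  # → 37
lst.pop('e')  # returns 7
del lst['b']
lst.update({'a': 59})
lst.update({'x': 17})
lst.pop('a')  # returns 59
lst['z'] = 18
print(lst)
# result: {'x': 17, 'z': 18}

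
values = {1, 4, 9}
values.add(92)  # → {1, 4, 9, 92}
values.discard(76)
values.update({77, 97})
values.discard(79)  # {1, 4, 9, 77, 92, 97}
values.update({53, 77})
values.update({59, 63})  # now {1, 4, 9, 53, 59, 63, 77, 92, 97}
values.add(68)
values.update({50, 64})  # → {1, 4, 9, 50, 53, 59, 63, 64, 68, 77, 92, 97}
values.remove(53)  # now {1, 4, 9, 50, 59, 63, 64, 68, 77, 92, 97}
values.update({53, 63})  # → {1, 4, 9, 50, 53, 59, 63, 64, 68, 77, 92, 97}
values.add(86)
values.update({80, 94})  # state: {1, 4, 9, 50, 53, 59, 63, 64, 68, 77, 80, 86, 92, 94, 97}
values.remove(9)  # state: {1, 4, 50, 53, 59, 63, 64, 68, 77, 80, 86, 92, 94, 97}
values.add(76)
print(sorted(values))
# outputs [1, 4, 50, 53, 59, 63, 64, 68, 76, 77, 80, 86, 92, 94, 97]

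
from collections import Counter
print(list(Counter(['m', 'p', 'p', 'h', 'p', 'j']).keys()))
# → ['m', 'p', 'h', 'j']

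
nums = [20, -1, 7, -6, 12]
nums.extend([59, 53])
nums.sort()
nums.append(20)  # [-6, -1, 7, 12, 20, 53, 59, 20]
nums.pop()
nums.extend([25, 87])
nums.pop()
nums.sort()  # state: [-6, -1, 7, 12, 20, 25, 53, 59]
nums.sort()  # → [-6, -1, 7, 12, 20, 25, 53, 59]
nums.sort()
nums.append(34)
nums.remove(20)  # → [-6, -1, 7, 12, 25, 53, 59, 34]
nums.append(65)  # [-6, -1, 7, 12, 25, 53, 59, 34, 65]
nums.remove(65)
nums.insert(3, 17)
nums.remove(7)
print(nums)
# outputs [-6, -1, 17, 12, 25, 53, 59, 34]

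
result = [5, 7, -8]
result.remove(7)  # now [5, -8]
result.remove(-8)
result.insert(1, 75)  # [5, 75]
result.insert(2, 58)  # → [5, 75, 58]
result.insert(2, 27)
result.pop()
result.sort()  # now [5, 27, 75]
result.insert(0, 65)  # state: [65, 5, 27, 75]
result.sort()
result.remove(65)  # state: [5, 27, 75]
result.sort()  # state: [5, 27, 75]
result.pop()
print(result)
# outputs [5, 27]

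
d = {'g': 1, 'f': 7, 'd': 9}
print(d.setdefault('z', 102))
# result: 102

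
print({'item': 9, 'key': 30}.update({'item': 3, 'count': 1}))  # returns None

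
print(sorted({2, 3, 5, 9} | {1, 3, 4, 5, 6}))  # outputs [1, 2, 3, 4, 5, 6, 9]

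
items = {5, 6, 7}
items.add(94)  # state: {5, 6, 7, 94}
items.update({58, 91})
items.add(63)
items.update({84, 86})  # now {5, 6, 7, 58, 63, 84, 86, 91, 94}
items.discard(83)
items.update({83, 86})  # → {5, 6, 7, 58, 63, 83, 84, 86, 91, 94}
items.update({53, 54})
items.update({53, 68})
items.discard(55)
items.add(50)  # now {5, 6, 7, 50, 53, 54, 58, 63, 68, 83, 84, 86, 91, 94}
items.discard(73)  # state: {5, 6, 7, 50, 53, 54, 58, 63, 68, 83, 84, 86, 91, 94}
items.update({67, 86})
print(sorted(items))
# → [5, 6, 7, 50, 53, 54, 58, 63, 67, 68, 83, 84, 86, 91, 94]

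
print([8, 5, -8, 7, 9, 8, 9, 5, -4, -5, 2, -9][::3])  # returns [8, 7, 9, -5]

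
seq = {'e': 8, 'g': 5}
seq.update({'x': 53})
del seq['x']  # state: {'e': 8, 'g': 5}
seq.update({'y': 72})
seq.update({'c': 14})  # {'e': 8, 'g': 5, 'y': 72, 'c': 14}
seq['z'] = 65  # {'e': 8, 'g': 5, 'y': 72, 'c': 14, 'z': 65}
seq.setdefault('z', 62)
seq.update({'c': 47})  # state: {'e': 8, 'g': 5, 'y': 72, 'c': 47, 'z': 65}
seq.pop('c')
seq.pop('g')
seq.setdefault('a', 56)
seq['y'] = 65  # {'e': 8, 'y': 65, 'z': 65, 'a': 56}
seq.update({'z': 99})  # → {'e': 8, 'y': 65, 'z': 99, 'a': 56}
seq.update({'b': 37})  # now {'e': 8, 'y': 65, 'z': 99, 'a': 56, 'b': 37}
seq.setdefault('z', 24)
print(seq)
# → {'e': 8, 'y': 65, 'z': 99, 'a': 56, 'b': 37}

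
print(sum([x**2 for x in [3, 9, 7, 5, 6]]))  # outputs 200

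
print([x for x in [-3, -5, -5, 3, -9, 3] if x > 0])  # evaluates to [3, 3]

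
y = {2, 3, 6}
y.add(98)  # {2, 3, 6, 98}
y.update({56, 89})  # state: {2, 3, 6, 56, 89, 98}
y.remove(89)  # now {2, 3, 6, 56, 98}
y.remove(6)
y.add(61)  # {2, 3, 56, 61, 98}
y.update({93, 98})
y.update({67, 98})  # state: {2, 3, 56, 61, 67, 93, 98}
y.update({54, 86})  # {2, 3, 54, 56, 61, 67, 86, 93, 98}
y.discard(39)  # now {2, 3, 54, 56, 61, 67, 86, 93, 98}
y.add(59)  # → {2, 3, 54, 56, 59, 61, 67, 86, 93, 98}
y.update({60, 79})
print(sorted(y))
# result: [2, 3, 54, 56, 59, 60, 61, 67, 79, 86, 93, 98]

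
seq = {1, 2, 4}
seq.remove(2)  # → {1, 4}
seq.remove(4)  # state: {1}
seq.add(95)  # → {1, 95}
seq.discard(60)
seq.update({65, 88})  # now {1, 65, 88, 95}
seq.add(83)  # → {1, 65, 83, 88, 95}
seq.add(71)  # {1, 65, 71, 83, 88, 95}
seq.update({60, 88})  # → {1, 60, 65, 71, 83, 88, 95}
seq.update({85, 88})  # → {1, 60, 65, 71, 83, 85, 88, 95}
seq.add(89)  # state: {1, 60, 65, 71, 83, 85, 88, 89, 95}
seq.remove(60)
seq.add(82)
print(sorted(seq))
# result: [1, 65, 71, 82, 83, 85, 88, 89, 95]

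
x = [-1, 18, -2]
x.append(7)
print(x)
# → [-1, 18, -2, 7]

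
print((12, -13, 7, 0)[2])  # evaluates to 7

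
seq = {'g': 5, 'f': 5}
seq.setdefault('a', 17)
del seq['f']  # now {'g': 5, 'a': 17}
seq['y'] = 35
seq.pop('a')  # 17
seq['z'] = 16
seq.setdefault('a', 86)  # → 86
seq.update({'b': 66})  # {'g': 5, 'y': 35, 'z': 16, 'a': 86, 'b': 66}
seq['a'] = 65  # {'g': 5, 'y': 35, 'z': 16, 'a': 65, 'b': 66}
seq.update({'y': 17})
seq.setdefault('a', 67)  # 65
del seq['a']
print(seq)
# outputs {'g': 5, 'y': 17, 'z': 16, 'b': 66}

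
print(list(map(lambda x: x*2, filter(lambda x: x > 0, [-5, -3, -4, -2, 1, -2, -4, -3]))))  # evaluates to [2]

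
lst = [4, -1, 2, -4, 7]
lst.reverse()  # [7, -4, 2, -1, 4]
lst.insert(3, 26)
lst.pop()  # 4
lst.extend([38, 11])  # [7, -4, 2, 26, -1, 38, 11]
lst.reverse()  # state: [11, 38, -1, 26, 2, -4, 7]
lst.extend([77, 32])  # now [11, 38, -1, 26, 2, -4, 7, 77, 32]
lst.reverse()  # [32, 77, 7, -4, 2, 26, -1, 38, 11]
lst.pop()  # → 11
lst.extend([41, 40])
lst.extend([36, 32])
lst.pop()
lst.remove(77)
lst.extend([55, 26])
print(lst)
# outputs [32, 7, -4, 2, 26, -1, 38, 41, 40, 36, 55, 26]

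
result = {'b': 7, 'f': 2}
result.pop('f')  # 2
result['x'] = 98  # {'b': 7, 'x': 98}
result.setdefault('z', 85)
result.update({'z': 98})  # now {'b': 7, 'x': 98, 'z': 98}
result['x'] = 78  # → {'b': 7, 'x': 78, 'z': 98}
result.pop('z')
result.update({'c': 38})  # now {'b': 7, 'x': 78, 'c': 38}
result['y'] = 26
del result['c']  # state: {'b': 7, 'x': 78, 'y': 26}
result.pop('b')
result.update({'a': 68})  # {'x': 78, 'y': 26, 'a': 68}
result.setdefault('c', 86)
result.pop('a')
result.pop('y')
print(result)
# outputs {'x': 78, 'c': 86}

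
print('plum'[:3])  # plu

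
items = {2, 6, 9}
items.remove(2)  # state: {6, 9}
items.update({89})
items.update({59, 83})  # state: {6, 9, 59, 83, 89}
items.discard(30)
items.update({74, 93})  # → {6, 9, 59, 74, 83, 89, 93}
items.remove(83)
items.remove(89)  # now {6, 9, 59, 74, 93}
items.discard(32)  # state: {6, 9, 59, 74, 93}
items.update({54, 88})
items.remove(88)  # {6, 9, 54, 59, 74, 93}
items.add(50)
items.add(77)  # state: {6, 9, 50, 54, 59, 74, 77, 93}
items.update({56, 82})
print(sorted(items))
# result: [6, 9, 50, 54, 56, 59, 74, 77, 82, 93]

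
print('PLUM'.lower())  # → plum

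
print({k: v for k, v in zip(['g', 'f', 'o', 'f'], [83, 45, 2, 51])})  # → {'g': 83, 'f': 51, 'o': 2}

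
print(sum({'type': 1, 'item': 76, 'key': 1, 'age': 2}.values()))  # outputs 80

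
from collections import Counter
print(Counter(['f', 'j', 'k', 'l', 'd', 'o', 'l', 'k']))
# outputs Counter({'k': 2, 'l': 2, 'f': 1, 'j': 1, 'd': 1, 'o': 1})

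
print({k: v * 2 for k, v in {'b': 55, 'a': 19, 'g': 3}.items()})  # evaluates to {'b': 110, 'a': 38, 'g': 6}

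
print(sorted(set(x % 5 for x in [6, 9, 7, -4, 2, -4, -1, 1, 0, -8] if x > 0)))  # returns [1, 2, 4]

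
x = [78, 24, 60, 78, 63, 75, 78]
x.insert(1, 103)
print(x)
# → [78, 103, 24, 60, 78, 63, 75, 78]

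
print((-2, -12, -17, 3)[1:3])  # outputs (-12, -17)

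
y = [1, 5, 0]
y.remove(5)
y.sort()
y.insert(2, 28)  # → [0, 1, 28]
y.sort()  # [0, 1, 28]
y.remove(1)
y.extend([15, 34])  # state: [0, 28, 15, 34]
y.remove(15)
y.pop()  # 34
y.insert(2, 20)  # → [0, 28, 20]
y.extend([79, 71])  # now [0, 28, 20, 79, 71]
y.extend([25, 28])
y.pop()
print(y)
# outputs [0, 28, 20, 79, 71, 25]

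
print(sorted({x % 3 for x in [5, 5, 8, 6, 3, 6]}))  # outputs [0, 2]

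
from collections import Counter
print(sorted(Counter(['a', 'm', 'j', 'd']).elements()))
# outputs ['a', 'd', 'j', 'm']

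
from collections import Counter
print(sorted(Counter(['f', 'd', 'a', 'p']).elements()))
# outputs ['a', 'd', 'f', 'p']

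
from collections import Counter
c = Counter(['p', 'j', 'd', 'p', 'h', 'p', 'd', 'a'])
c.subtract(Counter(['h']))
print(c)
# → Counter({'p': 3, 'd': 2, 'j': 1, 'a': 1, 'h': 0})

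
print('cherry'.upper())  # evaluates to CHERRY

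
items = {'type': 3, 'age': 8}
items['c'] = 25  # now {'type': 3, 'age': 8, 'c': 25}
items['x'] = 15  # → {'type': 3, 'age': 8, 'c': 25, 'x': 15}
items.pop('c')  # 25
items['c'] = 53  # {'type': 3, 'age': 8, 'x': 15, 'c': 53}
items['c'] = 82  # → {'type': 3, 'age': 8, 'x': 15, 'c': 82}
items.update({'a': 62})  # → {'type': 3, 'age': 8, 'x': 15, 'c': 82, 'a': 62}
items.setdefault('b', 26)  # 26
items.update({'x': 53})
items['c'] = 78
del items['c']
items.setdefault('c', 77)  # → 77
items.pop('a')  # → 62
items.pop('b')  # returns 26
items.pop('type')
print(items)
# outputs {'age': 8, 'x': 53, 'c': 77}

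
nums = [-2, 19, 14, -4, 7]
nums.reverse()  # [7, -4, 14, 19, -2]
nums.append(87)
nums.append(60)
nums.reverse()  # [60, 87, -2, 19, 14, -4, 7]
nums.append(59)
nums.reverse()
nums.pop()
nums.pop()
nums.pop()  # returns -2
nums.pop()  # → 19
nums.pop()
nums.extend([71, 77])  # [59, 7, -4, 71, 77]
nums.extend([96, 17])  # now [59, 7, -4, 71, 77, 96, 17]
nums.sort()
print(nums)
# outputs [-4, 7, 17, 59, 71, 77, 96]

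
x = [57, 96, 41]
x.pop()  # 41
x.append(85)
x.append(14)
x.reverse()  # [14, 85, 96, 57]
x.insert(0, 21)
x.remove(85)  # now [21, 14, 96, 57]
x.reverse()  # [57, 96, 14, 21]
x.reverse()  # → [21, 14, 96, 57]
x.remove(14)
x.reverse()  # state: [57, 96, 21]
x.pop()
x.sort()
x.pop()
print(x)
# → [57]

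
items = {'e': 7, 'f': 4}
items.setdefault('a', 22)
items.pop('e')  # 7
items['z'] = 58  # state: {'f': 4, 'a': 22, 'z': 58}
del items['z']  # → {'f': 4, 'a': 22}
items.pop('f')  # 4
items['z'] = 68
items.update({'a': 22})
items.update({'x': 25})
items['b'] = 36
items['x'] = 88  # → {'a': 22, 'z': 68, 'x': 88, 'b': 36}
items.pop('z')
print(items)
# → {'a': 22, 'x': 88, 'b': 36}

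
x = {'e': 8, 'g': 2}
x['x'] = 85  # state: {'e': 8, 'g': 2, 'x': 85}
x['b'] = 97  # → {'e': 8, 'g': 2, 'x': 85, 'b': 97}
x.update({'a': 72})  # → {'e': 8, 'g': 2, 'x': 85, 'b': 97, 'a': 72}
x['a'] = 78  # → {'e': 8, 'g': 2, 'x': 85, 'b': 97, 'a': 78}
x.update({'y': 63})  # {'e': 8, 'g': 2, 'x': 85, 'b': 97, 'a': 78, 'y': 63}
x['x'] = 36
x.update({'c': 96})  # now {'e': 8, 'g': 2, 'x': 36, 'b': 97, 'a': 78, 'y': 63, 'c': 96}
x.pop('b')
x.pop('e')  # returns 8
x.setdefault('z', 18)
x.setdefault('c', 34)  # 96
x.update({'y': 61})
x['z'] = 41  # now {'g': 2, 'x': 36, 'a': 78, 'y': 61, 'c': 96, 'z': 41}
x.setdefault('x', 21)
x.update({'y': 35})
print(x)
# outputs {'g': 2, 'x': 36, 'a': 78, 'y': 35, 'c': 96, 'z': 41}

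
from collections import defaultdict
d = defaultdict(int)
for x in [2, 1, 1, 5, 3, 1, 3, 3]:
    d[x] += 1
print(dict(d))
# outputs {2: 1, 1: 3, 5: 1, 3: 3}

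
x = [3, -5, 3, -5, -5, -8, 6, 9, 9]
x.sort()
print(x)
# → [-8, -5, -5, -5, 3, 3, 6, 9, 9]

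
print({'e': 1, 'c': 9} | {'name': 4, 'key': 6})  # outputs {'e': 1, 'c': 9, 'name': 4, 'key': 6}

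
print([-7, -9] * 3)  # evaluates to [-7, -9, -7, -9, -7, -9]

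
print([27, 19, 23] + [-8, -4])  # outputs [27, 19, 23, -8, -4]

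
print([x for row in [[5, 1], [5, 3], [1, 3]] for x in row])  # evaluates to [5, 1, 5, 3, 1, 3]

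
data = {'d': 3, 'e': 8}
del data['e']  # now {'d': 3}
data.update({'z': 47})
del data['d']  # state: {'z': 47}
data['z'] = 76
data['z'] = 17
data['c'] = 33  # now {'z': 17, 'c': 33}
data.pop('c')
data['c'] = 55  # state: {'z': 17, 'c': 55}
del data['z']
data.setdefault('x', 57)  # 57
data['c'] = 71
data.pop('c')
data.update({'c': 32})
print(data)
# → {'x': 57, 'c': 32}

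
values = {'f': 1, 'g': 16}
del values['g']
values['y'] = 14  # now {'f': 1, 'y': 14}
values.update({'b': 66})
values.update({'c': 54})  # {'f': 1, 'y': 14, 'b': 66, 'c': 54}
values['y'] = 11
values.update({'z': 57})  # {'f': 1, 'y': 11, 'b': 66, 'c': 54, 'z': 57}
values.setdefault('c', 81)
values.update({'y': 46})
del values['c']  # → {'f': 1, 'y': 46, 'b': 66, 'z': 57}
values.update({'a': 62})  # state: {'f': 1, 'y': 46, 'b': 66, 'z': 57, 'a': 62}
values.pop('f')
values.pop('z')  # 57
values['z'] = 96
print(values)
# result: {'y': 46, 'b': 66, 'a': 62, 'z': 96}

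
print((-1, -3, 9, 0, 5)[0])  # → -1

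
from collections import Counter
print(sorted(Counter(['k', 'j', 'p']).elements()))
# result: ['j', 'k', 'p']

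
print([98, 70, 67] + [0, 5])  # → [98, 70, 67, 0, 5]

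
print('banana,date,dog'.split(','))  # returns ['banana', 'date', 'dog']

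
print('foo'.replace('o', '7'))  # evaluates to f77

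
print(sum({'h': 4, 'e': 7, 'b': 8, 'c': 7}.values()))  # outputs 26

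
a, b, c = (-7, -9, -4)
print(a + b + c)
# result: -20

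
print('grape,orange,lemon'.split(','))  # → ['grape', 'orange', 'lemon']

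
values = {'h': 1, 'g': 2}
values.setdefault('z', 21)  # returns 21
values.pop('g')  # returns 2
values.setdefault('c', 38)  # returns 38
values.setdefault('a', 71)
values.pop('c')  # 38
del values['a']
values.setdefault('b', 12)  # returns 12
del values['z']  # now {'h': 1, 'b': 12}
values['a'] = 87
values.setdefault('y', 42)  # 42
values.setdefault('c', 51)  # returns 51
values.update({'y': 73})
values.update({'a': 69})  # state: {'h': 1, 'b': 12, 'a': 69, 'y': 73, 'c': 51}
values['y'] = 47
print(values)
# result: {'h': 1, 'b': 12, 'a': 69, 'y': 47, 'c': 51}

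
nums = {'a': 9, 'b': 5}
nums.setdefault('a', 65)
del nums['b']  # {'a': 9}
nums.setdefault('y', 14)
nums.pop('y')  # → 14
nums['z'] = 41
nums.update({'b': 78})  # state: {'a': 9, 'z': 41, 'b': 78}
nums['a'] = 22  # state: {'a': 22, 'z': 41, 'b': 78}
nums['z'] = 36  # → {'a': 22, 'z': 36, 'b': 78}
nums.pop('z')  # 36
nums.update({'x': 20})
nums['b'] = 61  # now {'a': 22, 'b': 61, 'x': 20}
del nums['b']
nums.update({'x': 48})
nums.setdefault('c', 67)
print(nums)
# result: {'a': 22, 'x': 48, 'c': 67}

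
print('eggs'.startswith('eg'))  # True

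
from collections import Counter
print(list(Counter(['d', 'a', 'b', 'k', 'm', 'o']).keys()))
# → ['d', 'a', 'b', 'k', 'm', 'o']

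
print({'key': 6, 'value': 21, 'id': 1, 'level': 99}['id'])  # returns 1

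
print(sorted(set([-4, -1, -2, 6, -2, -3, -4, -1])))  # [-4, -3, -2, -1, 6]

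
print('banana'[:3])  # ban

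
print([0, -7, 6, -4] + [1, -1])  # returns [0, -7, 6, -4, 1, -1]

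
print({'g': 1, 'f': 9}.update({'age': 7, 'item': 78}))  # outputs None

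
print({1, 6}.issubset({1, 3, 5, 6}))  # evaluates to True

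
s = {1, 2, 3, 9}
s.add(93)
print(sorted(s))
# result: [1, 2, 3, 9, 93]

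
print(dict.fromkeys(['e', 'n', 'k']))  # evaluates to {'e': None, 'n': None, 'k': None}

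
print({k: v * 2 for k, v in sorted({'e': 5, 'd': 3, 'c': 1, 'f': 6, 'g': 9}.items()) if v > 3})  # {'e': 10, 'f': 12, 'g': 18}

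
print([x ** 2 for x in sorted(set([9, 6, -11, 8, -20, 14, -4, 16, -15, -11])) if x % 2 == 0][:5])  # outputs [400, 16, 36, 64, 196]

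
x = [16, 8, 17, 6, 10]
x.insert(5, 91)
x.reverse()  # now [91, 10, 6, 17, 8, 16]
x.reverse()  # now [16, 8, 17, 6, 10, 91]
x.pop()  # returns 91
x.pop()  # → 10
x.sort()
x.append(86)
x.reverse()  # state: [86, 17, 16, 8, 6]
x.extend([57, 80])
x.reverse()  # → [80, 57, 6, 8, 16, 17, 86]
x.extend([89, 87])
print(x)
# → [80, 57, 6, 8, 16, 17, 86, 89, 87]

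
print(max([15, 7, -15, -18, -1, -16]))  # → 15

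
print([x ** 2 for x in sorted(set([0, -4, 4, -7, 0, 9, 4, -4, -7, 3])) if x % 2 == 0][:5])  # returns [16, 0, 16]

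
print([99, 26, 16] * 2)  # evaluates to [99, 26, 16, 99, 26, 16]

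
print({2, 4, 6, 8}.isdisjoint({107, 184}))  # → True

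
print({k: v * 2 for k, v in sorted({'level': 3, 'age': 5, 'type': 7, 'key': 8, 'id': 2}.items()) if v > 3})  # {'age': 10, 'key': 16, 'type': 14}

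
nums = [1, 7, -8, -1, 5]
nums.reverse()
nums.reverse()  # [1, 7, -8, -1, 5]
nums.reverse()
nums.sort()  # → [-8, -1, 1, 5, 7]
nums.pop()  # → 7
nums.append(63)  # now [-8, -1, 1, 5, 63]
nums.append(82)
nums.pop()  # 82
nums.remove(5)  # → [-8, -1, 1, 63]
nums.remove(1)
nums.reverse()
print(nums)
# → [63, -1, -8]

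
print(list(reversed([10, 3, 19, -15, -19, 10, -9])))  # [-9, 10, -19, -15, 19, 3, 10]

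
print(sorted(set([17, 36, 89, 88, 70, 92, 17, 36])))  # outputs [17, 36, 70, 88, 89, 92]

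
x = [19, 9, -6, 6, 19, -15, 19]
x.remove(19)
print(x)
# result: [9, -6, 6, 19, -15, 19]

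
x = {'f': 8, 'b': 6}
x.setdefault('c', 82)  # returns 82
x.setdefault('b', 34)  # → 6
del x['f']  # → {'b': 6, 'c': 82}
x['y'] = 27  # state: {'b': 6, 'c': 82, 'y': 27}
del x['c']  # {'b': 6, 'y': 27}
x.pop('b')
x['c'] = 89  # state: {'y': 27, 'c': 89}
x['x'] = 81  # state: {'y': 27, 'c': 89, 'x': 81}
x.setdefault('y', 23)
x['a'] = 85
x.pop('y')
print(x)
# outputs {'c': 89, 'x': 81, 'a': 85}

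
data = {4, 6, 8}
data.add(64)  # {4, 6, 8, 64}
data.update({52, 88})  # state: {4, 6, 8, 52, 64, 88}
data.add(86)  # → {4, 6, 8, 52, 64, 86, 88}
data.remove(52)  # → {4, 6, 8, 64, 86, 88}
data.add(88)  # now {4, 6, 8, 64, 86, 88}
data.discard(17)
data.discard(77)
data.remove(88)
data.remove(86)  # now {4, 6, 8, 64}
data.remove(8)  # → {4, 6, 64}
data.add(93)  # {4, 6, 64, 93}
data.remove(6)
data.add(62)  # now {4, 62, 64, 93}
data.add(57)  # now {4, 57, 62, 64, 93}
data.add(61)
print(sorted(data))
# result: [4, 57, 61, 62, 64, 93]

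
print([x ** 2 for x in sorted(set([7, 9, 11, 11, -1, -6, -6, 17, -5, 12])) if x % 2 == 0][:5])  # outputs [36, 144]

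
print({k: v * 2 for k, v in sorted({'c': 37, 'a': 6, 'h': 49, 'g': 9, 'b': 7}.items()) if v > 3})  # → {'a': 12, 'b': 14, 'c': 74, 'g': 18, 'h': 98}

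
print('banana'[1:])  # anana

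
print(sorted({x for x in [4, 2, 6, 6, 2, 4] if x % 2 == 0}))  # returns [2, 4, 6]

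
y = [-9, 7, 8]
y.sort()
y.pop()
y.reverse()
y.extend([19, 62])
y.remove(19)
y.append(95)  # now [7, -9, 62, 95]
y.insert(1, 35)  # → [7, 35, -9, 62, 95]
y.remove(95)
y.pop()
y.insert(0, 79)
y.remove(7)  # [79, 35, -9]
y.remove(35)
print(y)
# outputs [79, -9]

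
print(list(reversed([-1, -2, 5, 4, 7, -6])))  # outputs [-6, 7, 4, 5, -2, -1]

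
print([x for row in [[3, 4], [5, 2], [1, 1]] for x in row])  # [3, 4, 5, 2, 1, 1]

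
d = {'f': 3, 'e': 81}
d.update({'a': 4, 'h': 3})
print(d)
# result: {'f': 3, 'e': 81, 'a': 4, 'h': 3}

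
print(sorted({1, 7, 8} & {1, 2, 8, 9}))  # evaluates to [1, 8]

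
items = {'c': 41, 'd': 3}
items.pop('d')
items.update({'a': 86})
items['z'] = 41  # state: {'c': 41, 'a': 86, 'z': 41}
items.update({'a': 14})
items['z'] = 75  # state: {'c': 41, 'a': 14, 'z': 75}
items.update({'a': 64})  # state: {'c': 41, 'a': 64, 'z': 75}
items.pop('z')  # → 75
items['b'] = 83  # {'c': 41, 'a': 64, 'b': 83}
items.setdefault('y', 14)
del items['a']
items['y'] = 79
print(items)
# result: {'c': 41, 'b': 83, 'y': 79}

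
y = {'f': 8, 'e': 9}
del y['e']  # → {'f': 8}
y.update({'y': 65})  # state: {'f': 8, 'y': 65}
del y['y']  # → {'f': 8}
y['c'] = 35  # {'f': 8, 'c': 35}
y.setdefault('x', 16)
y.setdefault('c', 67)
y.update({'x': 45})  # {'f': 8, 'c': 35, 'x': 45}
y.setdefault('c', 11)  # 35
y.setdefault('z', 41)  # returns 41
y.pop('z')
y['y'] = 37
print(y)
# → {'f': 8, 'c': 35, 'x': 45, 'y': 37}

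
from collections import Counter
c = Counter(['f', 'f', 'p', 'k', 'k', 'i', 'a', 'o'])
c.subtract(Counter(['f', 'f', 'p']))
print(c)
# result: Counter({'k': 2, 'i': 1, 'a': 1, 'o': 1, 'f': 0, 'p': 0})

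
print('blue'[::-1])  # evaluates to eulb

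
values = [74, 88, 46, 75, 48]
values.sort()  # [46, 48, 74, 75, 88]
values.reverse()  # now [88, 75, 74, 48, 46]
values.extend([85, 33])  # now [88, 75, 74, 48, 46, 85, 33]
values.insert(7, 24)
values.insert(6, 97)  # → [88, 75, 74, 48, 46, 85, 97, 33, 24]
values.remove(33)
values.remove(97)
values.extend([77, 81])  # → [88, 75, 74, 48, 46, 85, 24, 77, 81]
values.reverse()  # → [81, 77, 24, 85, 46, 48, 74, 75, 88]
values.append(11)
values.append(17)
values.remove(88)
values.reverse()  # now [17, 11, 75, 74, 48, 46, 85, 24, 77, 81]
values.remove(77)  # [17, 11, 75, 74, 48, 46, 85, 24, 81]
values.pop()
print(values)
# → [17, 11, 75, 74, 48, 46, 85, 24]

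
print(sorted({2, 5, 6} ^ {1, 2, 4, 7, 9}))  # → [1, 4, 5, 6, 7, 9]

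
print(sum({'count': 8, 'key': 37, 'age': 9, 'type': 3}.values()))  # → 57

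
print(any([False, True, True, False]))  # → True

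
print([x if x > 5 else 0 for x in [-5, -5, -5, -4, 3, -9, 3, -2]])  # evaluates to [0, 0, 0, 0, 0, 0, 0, 0]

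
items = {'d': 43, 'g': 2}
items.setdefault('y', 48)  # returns 48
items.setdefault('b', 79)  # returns 79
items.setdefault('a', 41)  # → 41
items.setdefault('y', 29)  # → 48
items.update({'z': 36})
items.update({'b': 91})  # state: {'d': 43, 'g': 2, 'y': 48, 'b': 91, 'a': 41, 'z': 36}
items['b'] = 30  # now {'d': 43, 'g': 2, 'y': 48, 'b': 30, 'a': 41, 'z': 36}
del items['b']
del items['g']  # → {'d': 43, 'y': 48, 'a': 41, 'z': 36}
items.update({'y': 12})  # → {'d': 43, 'y': 12, 'a': 41, 'z': 36}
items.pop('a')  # 41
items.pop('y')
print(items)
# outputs {'d': 43, 'z': 36}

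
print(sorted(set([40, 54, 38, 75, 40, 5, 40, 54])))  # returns [5, 38, 40, 54, 75]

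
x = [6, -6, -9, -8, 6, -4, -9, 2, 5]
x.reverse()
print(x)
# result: [5, 2, -9, -4, 6, -8, -9, -6, 6]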